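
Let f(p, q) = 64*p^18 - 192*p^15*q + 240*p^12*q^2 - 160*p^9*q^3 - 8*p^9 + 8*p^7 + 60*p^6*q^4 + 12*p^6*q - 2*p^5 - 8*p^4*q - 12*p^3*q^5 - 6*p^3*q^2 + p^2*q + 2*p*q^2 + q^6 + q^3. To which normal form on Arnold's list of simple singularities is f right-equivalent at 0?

The Hessian of f at 0 is [[0, 0], [0, 0]] with rank 0, so corank 2. A Groebner basis of the Jacobian ideal J(f) in C{p,q} is {p*q/2 + q^4 + q^2/2, p^3 - p^2 - 2*p*q + q^3 - q^2, p^2*q + 2*p^2/3 + 4*p*q/3 - q^3 + 2*q^2/3, -p^2/3 + p*q^2 - 2*p*q/3 + q^3 - q^2/3}; counting standard monomials gives mu = 7. Corank 2; j^3 = q*(p + q)^2 has shape L^2 M (L != M), so D-series; mu = 7 gives D_7.

D7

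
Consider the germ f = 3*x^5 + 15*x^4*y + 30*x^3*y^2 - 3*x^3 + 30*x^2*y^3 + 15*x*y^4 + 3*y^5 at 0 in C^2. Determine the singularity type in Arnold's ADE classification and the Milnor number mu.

Type E8, Milnor number mu = 8.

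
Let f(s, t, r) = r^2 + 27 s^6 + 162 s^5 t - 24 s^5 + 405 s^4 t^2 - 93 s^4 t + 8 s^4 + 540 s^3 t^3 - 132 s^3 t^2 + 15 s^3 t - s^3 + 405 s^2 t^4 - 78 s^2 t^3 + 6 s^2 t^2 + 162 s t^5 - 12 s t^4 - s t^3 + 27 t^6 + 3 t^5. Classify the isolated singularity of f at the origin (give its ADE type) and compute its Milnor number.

The Hessian of f at 0 has rank 1. Corank 2; j^3 = -s^3 is a perfect cube, so E-series; the 4-jet and mu = 7 give E_7.

Type E_7, Milnor number mu = 7.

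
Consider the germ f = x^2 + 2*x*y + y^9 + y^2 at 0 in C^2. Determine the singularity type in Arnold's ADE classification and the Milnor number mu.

The Hessian of f at 0 has rank 1. Corank 1: A-series; mu = 8 gives A_8.

Type A8, Milnor number mu = 8.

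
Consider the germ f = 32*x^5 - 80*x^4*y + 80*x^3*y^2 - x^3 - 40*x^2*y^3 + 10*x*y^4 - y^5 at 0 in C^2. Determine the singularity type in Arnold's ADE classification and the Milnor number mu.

The Hessian of f at 0 has rank 0. Corank 2; j^3 = -x^3 is a perfect cube, so E-series; the 5-jet and mu = 8 give E_8.

Type E_{8}, Milnor number mu = 8.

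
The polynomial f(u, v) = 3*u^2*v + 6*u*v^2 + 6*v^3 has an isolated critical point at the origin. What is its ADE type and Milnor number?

Type D4, Milnor number mu = 4.

The Hessian of f at 0 has rank 0. Corank 2; j^3 = 3*v*(u^2 + 2*u*v + 2*v^2) splits into three distinct lines over C (the quadratic factor has nonzero discriminant), so D_4.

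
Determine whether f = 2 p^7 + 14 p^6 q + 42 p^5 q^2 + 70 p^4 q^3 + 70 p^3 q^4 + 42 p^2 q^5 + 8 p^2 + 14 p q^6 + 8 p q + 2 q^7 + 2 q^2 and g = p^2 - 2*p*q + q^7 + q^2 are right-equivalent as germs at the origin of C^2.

Yes.

The Hessian of f at 0 has rank 1. Corank 1: A-series; mu = 6 gives A_6. The Hessian of g at 0 has rank 1. Corank 1: A-series; mu = 6 gives A_6. Both have type A_6, hence right-equivalent.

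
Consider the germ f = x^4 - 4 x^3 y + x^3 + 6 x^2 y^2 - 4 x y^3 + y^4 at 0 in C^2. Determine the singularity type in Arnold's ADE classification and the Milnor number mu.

The Hessian of f at 0 is [[0, 0], [0, 0]] with rank 0, so corank 2. A Groebner basis of the Jacobian ideal J(f) in C{x,y} is {y^4, x*y^2 - y^3/3, x^2}; counting standard monomials gives mu = 6. Corank 2; j^3 = x^3 is a perfect cube, so E-series; the 4-jet and mu = 6 give E_6.

Type E_{6}, Milnor number mu = 6.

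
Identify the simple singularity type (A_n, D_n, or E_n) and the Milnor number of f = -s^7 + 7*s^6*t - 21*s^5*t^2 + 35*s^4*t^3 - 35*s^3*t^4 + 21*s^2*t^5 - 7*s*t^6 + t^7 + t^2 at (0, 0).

The Hessian of f at 0 has rank 1. Corank 1: A-series; mu = 6 gives A_6.

Type A_6, Milnor number mu = 6.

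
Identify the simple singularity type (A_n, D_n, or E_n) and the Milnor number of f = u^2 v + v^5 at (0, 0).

The Hessian of f at 0 has rank 0. Corank 2; j^3 = u^2*v has shape L^2 M (L != M), so D-series; mu = 6 gives D_6.

Type D_{6}, Milnor number mu = 6.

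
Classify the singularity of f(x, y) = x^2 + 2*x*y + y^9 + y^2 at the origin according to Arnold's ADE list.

A8

The Hessian of f at 0 has rank 1. Corank 1: A-series; mu = 8 gives A_8.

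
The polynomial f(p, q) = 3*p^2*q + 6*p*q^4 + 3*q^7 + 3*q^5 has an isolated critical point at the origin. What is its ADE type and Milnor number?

Type D6, Milnor number mu = 6.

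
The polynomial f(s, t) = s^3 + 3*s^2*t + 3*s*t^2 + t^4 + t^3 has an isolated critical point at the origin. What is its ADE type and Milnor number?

Type E6, Milnor number mu = 6.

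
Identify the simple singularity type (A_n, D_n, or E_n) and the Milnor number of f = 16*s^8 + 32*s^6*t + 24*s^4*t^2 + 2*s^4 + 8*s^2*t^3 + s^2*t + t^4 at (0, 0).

Type D_{5}, Milnor number mu = 5.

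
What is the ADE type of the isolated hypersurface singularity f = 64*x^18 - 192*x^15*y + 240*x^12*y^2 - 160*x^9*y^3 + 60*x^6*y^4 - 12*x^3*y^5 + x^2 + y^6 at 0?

A_{5}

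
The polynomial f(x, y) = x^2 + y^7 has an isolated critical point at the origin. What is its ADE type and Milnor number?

Type A_6, Milnor number mu = 6.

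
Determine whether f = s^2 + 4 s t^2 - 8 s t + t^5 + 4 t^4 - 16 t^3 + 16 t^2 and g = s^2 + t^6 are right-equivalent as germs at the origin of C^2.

No.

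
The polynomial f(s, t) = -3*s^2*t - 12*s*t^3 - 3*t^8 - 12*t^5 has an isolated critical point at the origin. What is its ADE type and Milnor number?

Type D_9, Milnor number mu = 9.

The Hessian of f at 0 has rank 0. Corank 2; j^3 = -3*s^2*t has shape L^2 M (L != M), so D-series; mu = 9 gives D_9.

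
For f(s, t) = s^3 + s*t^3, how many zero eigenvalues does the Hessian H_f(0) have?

2

Hessian at 0 has rank 0.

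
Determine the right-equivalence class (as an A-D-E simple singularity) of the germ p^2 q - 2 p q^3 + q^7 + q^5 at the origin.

D8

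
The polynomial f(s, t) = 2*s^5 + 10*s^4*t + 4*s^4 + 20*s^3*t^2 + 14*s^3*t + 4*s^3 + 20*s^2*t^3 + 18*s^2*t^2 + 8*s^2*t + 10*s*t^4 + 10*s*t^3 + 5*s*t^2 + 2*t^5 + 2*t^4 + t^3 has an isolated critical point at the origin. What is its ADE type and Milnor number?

Type D_{6}, Milnor number mu = 6.

The Hessian of f at 0 has rank 0. Corank 2; j^3 = (s + t)*(2*s + t)^2 has shape L^2 M (L != M), so D-series; mu = 6 gives D_6.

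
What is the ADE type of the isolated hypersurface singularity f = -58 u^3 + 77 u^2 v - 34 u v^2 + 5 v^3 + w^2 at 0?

D_4

The Hessian of f at 0 has rank 1. Corank 2; j^3 = -(2*u - v)*(29*u^2 - 24*u*v + 5*v^2) splits into three distinct lines over C (the quadratic factor has nonzero discriminant), so D_4.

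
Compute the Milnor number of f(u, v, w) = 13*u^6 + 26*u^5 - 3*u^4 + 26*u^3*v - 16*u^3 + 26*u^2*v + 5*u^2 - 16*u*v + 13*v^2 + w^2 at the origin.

1

The Hessian of f at 0 is [[10, -16, 0], [-16, 26, 0], [0, 0, 2]] with rank 3, so corank 0. A Groebner basis of the Jacobian ideal J(f) in C{u,v,w} is {u, v, w}; counting standard monomials gives mu = 1. Corank 0: nondegenerate Morse point, so A_1.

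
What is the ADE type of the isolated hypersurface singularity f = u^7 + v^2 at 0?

A6

The Hessian of f at 0 has rank 1. Corank 1: A-series; mu = 6 gives A_6.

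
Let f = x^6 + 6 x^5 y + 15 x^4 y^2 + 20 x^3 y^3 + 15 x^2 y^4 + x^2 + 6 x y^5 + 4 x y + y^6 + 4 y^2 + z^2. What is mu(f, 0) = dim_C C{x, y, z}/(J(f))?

5

The Hessian of f at 0 has rank 2. Corank 1: A-series; mu = 5 gives A_5.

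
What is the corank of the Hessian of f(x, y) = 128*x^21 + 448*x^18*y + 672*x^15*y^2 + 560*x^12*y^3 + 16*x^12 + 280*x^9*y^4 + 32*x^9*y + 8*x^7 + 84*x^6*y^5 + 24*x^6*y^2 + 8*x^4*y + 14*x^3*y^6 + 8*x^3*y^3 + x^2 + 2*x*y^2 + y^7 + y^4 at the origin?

1

The Hessian at 0 is [[2, 0], [0, 0]] of rank 1; hence corank 1.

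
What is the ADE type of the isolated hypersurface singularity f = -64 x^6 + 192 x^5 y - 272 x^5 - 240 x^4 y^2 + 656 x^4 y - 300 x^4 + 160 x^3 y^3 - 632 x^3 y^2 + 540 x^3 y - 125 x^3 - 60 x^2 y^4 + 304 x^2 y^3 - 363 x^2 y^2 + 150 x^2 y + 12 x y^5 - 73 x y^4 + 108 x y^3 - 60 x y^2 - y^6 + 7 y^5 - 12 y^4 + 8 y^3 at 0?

E_8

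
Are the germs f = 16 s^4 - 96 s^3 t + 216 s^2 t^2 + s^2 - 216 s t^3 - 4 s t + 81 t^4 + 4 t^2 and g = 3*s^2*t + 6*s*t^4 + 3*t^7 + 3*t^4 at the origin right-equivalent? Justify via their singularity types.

The Hessian of f at 0 has rank 1. Corank 1: A-series; mu = 3 gives A_3. The Hessian of g at 0 has rank 0. Corank 2; j^3 = 3*s^2*t has shape L^2 M (L != M), so D-series; mu = 5 gives D_5. f is A_3 but g is D_5, hence not right-equivalent.

No.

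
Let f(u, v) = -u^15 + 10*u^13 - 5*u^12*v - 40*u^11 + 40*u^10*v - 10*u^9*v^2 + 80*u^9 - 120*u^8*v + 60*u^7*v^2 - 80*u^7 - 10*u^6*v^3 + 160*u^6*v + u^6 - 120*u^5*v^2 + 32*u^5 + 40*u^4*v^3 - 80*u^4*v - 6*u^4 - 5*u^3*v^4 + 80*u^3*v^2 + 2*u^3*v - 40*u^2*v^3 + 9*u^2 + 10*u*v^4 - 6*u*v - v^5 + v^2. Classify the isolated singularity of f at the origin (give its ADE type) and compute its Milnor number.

The Hessian of f at 0 is [[18, -6], [-6, 2]] with rank 1, so corank 1. A Groebner basis of the Jacobian ideal J(f) in C{u,v} is {-81*u + v^3 + 27*v, u^2 - v^2/9, u*v - v^2/3}; counting standard monomials gives mu = 4. Corank 1: A-series; mu = 4 gives A_4.

Type A4, Milnor number mu = 4.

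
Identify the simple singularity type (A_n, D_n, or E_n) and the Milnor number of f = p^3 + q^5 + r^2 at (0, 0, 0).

The Hessian of f at 0 has rank 1. Corank 2; j^3 = p^3 is a perfect cube, so E-series; the 5-jet and mu = 8 give E_8.

Type E_{8}, Milnor number mu = 8.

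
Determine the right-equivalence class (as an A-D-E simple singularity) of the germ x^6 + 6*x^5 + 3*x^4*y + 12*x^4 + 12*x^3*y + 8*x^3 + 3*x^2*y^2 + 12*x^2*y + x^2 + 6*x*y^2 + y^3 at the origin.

A_{2}

The Hessian of f at 0 is [[2, 0], [0, 0]] with rank 1, so corank 1. A Groebner basis of the Jacobian ideal J(f) in C{x,y} is {y^2, x}; counting standard monomials gives mu = 2. Corank 1: A-series; mu = 2 gives A_2.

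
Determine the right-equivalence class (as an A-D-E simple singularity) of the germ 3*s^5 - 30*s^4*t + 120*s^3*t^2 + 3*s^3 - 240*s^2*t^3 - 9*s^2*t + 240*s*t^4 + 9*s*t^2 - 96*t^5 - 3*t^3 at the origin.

E8

The Hessian of f at 0 has rank 0. Corank 2; j^3 = 3*(s - t)^3 is a perfect cube, so E-series; the 5-jet and mu = 8 give E_8.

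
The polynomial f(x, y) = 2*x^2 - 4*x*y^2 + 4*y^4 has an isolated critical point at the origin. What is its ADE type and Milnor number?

Type A3, Milnor number mu = 3.

The Hessian of f at 0 is [[4, 0], [0, 0]] with rank 1, so corank 1. A Groebner basis of the Jacobian ideal J(f) in C{x,y} is {x^2, x*y, -x + y^2}; counting standard monomials gives mu = 3. Corank 1: A-series; mu = 3 gives A_3.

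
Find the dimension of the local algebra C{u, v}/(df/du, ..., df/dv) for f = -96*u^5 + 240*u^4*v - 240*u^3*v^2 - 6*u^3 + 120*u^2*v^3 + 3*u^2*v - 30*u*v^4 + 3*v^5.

6

The Hessian of f at 0 has rank 0. Corank 2; j^3 = -3*u^2*(2*u - v) has shape L^2 M (L != M), so D-series; mu = 6 gives D_6.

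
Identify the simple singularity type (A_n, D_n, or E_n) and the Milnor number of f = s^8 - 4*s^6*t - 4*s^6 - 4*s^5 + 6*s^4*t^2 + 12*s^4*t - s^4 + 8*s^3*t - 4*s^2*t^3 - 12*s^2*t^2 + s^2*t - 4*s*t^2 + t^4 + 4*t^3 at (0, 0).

The Hessian of f at 0 is [[0, 0], [0, 0]] with rank 0, so corank 2. A Groebner basis of the Jacobian ideal J(f) in C{s,t} is {s*t^2 + s*t/4 - t^2/2, s*t/8 + t^3 - t^2/4, s^2 - 9*s*t/2 + 5*t^2}; counting standard monomials gives mu = 5. Corank 2; j^3 = t*(s - 2*t)^2 has shape L^2 M (L != M), so D-series; mu = 5 gives D_5.

Type D5, Milnor number mu = 5.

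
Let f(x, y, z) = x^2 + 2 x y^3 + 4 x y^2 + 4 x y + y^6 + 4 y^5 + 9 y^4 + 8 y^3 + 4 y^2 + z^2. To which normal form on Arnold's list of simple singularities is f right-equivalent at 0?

The Hessian of f at 0 has rank 2. Corank 1: A-series; mu = 3 gives A_3.

A_{3}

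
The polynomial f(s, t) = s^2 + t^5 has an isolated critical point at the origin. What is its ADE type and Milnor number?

Type A4, Milnor number mu = 4.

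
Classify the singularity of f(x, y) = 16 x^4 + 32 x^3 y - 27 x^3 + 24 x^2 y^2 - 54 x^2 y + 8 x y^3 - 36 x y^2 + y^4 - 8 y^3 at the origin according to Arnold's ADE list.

E_6

The Hessian of f at 0 is [[0, 0], [0, 0]] with rank 0, so corank 2. A Groebner basis of the Jacobian ideal J(f) in C{x,y} is {y^4, x*y^2 + 11*y^3/18, x^2 + 4*x*y/3 + 4*y^2/9}; counting standard monomials gives mu = 6. Corank 2; j^3 = -(3*x + 2*y)^3 is a perfect cube, so E-series; the 4-jet and mu = 6 give E_6.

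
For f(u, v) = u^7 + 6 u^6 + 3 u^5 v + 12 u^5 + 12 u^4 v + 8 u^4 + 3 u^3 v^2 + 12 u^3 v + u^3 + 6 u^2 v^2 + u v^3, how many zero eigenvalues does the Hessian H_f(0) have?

The Hessian at 0 is [[0, 0], [0, 0]] of rank 0; hence corank 2.

2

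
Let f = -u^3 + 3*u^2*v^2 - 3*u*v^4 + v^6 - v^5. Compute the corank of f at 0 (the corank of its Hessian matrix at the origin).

Hessian at 0 has rank 0.

2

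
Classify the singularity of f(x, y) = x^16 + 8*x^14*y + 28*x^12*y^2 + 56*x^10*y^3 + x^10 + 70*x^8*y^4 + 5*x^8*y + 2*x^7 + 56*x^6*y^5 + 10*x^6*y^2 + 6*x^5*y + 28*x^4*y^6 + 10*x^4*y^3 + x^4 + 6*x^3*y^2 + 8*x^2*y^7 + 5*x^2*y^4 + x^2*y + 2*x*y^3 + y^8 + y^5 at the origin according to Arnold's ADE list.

D_9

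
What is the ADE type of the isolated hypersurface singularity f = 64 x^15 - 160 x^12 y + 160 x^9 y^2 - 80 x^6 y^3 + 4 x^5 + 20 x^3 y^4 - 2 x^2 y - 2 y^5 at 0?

D6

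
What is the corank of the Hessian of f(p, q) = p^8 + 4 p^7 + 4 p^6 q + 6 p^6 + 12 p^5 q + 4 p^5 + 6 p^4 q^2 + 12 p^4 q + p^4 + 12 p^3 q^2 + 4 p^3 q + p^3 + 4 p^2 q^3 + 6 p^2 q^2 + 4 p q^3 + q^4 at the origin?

2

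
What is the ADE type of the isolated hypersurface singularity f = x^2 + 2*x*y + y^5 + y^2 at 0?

A4

The Hessian of f at 0 is [[2, 2], [2, 2]] with rank 1, so corank 1. A Groebner basis of the Jacobian ideal J(f) in C{x,y} is {y^4, x + y}; counting standard monomials gives mu = 4. Corank 1: A-series; mu = 4 gives A_4.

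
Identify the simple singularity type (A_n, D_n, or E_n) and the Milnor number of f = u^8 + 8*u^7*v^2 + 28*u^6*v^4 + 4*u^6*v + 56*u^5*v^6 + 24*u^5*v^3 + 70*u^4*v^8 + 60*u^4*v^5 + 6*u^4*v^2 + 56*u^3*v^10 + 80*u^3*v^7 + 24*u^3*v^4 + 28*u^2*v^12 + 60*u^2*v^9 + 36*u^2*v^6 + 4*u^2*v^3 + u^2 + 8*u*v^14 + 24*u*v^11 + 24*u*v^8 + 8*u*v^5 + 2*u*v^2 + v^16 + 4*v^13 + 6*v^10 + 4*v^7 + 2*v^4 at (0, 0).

The Hessian of f at 0 has rank 1. Corank 1: A-series; mu = 3 gives A_3.

Type A3, Milnor number mu = 3.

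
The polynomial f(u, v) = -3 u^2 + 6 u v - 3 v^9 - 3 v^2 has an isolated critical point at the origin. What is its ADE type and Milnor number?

The Hessian of f at 0 is [[-6, 6], [6, -6]] with rank 1, so corank 1. A Groebner basis of the Jacobian ideal J(f) in C{u,v} is {v^8, u - v}; counting standard monomials gives mu = 8. Corank 1: A-series; mu = 8 gives A_8.

Type A_8, Milnor number mu = 8.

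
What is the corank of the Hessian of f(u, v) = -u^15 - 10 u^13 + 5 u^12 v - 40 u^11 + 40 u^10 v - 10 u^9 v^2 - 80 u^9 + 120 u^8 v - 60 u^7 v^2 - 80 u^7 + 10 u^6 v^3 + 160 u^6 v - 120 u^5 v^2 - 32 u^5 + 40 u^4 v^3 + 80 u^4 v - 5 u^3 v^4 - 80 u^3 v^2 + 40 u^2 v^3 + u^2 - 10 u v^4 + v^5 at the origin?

The Hessian at 0 is [[2, 0], [0, 0]] of rank 1; hence corank 1.

1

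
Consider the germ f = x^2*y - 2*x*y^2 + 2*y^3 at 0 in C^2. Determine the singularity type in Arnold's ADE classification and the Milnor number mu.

Type D4, Milnor number mu = 4.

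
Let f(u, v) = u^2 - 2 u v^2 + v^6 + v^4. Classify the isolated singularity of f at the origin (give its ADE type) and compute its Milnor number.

Type A_{5}, Milnor number mu = 5.

The Hessian of f at 0 is [[2, 0], [0, 0]] with rank 1, so corank 1. A Groebner basis of the Jacobian ideal J(f) in C{u,v} is {u^3, u^2*v, -u + v^2}; counting standard monomials gives mu = 5. Corank 1: A-series; mu = 5 gives A_5.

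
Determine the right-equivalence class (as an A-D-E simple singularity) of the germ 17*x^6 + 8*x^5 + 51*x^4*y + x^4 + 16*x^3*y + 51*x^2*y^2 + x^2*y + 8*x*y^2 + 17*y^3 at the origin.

D_4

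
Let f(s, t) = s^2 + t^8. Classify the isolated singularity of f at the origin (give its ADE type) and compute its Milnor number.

Type A_{7}, Milnor number mu = 7.

The Hessian of f at 0 is [[2, 0], [0, 0]] with rank 1, so corank 1. A Groebner basis of the Jacobian ideal J(f) in C{s,t} is {t^7, s}; counting standard monomials gives mu = 7. Corank 1: A-series; mu = 7 gives A_7.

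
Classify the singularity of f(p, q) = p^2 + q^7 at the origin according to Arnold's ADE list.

The Hessian of f at 0 has rank 1. Corank 1: A-series; mu = 6 gives A_6.

A6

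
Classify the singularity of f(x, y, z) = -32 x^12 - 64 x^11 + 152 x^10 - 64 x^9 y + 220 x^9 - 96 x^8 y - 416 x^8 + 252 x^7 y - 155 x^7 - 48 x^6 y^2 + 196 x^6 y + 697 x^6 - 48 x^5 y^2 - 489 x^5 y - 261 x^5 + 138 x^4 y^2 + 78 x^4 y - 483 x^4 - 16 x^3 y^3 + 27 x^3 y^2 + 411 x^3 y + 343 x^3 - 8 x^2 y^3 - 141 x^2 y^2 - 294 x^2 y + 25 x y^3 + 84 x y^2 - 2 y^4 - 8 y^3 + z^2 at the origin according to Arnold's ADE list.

E_{7}

The Hessian of f at 0 has rank 1. Corank 2; j^3 = (7*x - 2*y)^3 is a perfect cube, so E-series; the 4-jet and mu = 7 give E_7.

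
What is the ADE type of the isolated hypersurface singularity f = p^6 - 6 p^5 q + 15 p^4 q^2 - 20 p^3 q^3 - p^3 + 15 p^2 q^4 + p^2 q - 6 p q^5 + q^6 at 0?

D_{7}

The Hessian of f at 0 is [[0, 0], [0, 0]] with rank 0, so corank 2. A Groebner basis of the Jacobian ideal J(f) in C{p,q} is {p*q/6 + q^5, p*q^2, p^2 - p*q}; counting standard monomials gives mu = 7. Corank 2; j^3 = -p^2*(p - q) has shape L^2 M (L != M), so D-series; mu = 7 gives D_7.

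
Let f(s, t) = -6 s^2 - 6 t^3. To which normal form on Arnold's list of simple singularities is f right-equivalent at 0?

The Hessian of f at 0 has rank 1. Corank 1: A-series; mu = 2 gives A_2.

A_2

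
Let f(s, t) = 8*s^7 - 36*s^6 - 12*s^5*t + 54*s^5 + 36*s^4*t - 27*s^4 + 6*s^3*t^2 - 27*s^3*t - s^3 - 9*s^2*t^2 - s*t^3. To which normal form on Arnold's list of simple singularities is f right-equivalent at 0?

E7

The Hessian of f at 0 has rank 0. Corank 2; j^3 = -s^3 is a perfect cube, so E-series; the 4-jet and mu = 7 give E_7.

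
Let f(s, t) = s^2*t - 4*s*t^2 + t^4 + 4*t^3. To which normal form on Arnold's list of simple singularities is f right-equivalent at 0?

The Hessian of f at 0 has rank 0. Corank 2; j^3 = t*(s - 2*t)^2 has shape L^2 M (L != M), so D-series; mu = 5 gives D_5.

D_{5}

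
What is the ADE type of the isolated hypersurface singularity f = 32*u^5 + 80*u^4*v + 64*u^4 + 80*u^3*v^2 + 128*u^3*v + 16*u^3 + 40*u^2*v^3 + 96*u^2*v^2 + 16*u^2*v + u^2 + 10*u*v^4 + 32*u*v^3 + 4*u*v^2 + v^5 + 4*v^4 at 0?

A_{4}

The Hessian of f at 0 has rank 1. Corank 1: A-series; mu = 4 gives A_4.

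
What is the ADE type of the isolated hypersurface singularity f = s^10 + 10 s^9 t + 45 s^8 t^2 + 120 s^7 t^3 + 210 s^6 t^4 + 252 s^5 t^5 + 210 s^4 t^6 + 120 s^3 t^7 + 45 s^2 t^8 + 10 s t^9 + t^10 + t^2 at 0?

A_9

The Hessian of f at 0 is [[0, 0], [0, 2]] with rank 1, so corank 1. A Groebner basis of the Jacobian ideal J(f) in C{s,t} is {s^9, t}; counting standard monomials gives mu = 9. Corank 1: A-series; mu = 9 gives A_9.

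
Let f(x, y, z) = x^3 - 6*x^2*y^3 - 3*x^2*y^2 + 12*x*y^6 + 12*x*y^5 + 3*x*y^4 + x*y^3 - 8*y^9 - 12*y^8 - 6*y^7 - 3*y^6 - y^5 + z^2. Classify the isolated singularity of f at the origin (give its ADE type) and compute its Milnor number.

The Hessian of f at 0 is [[0, 0, 0], [0, 0, 0], [0, 0, 2]] with rank 1, so corank 2. A Groebner basis of the Jacobian ideal J(f) in C{x,y,z} is {-x^2 + y^4 - y^3/3, x^3, x^2*y + x^2/3 + y^3/9, -x^2 + x*y^2 - y^3/3, z}; counting standard monomials gives mu = 7. Corank 2; j^3 = x^3 is a perfect cube, so E-series; the 4-jet and mu = 7 give E_7.

Type E_7, Milnor number mu = 7.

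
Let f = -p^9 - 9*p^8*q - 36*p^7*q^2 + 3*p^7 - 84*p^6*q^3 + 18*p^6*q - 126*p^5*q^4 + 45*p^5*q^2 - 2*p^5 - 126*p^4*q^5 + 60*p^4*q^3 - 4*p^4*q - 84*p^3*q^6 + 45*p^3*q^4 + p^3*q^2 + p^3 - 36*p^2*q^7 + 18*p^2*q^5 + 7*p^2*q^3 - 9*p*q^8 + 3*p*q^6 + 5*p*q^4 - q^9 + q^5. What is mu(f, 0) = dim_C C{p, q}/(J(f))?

8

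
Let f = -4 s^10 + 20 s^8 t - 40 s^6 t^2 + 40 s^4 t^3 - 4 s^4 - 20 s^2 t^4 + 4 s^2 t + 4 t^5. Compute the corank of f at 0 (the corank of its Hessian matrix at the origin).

The Hessian at 0 is [[0, 0], [0, 0]] of rank 0; hence corank 2.

2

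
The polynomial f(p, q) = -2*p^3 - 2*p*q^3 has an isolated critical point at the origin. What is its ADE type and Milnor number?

The Hessian of f at 0 is [[0, 0], [0, 0]] with rank 0, so corank 2. A Groebner basis of the Jacobian ideal J(f) in C{p,q} is {p^3, p*q^2, 3*p^2 + q^3}; counting standard monomials gives mu = 7. Corank 2; j^3 = -2*p^3 is a perfect cube, so E-series; the 4-jet and mu = 7 give E_7.

Type E7, Milnor number mu = 7.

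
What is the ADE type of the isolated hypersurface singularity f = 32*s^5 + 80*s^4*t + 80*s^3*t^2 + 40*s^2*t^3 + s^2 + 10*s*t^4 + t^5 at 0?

The Hessian of f at 0 has rank 1. Corank 1: A-series; mu = 4 gives A_4.

A4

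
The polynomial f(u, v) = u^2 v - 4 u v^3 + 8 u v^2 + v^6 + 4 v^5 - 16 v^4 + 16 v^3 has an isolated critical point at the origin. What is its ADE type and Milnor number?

Type D_{7}, Milnor number mu = 7.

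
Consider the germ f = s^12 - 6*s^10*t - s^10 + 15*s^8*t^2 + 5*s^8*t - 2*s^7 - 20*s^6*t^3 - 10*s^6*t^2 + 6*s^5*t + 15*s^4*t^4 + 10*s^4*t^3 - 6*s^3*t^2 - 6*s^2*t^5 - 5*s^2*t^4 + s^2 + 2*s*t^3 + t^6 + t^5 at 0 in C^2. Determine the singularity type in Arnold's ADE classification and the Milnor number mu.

Type A_{4}, Milnor number mu = 4.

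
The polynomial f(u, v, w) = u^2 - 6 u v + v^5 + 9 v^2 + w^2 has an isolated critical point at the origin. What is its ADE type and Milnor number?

The Hessian of f at 0 has rank 2. Corank 1: A-series; mu = 4 gives A_4.

Type A4, Milnor number mu = 4.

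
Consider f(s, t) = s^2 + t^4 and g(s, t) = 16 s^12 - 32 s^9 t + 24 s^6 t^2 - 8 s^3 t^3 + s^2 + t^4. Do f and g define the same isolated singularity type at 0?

Yes.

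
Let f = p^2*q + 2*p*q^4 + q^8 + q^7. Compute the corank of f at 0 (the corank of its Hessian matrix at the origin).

2

Hessian at 0 has rank 0.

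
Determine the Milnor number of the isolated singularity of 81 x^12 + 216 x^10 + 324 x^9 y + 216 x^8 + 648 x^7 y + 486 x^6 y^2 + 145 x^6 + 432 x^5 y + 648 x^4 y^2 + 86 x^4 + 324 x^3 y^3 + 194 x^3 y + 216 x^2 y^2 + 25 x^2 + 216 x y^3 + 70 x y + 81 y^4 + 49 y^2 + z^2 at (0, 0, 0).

3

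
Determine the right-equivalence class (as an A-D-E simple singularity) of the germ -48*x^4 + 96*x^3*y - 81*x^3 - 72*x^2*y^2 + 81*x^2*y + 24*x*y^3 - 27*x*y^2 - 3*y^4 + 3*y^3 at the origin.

E6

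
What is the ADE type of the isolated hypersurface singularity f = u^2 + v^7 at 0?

A_{6}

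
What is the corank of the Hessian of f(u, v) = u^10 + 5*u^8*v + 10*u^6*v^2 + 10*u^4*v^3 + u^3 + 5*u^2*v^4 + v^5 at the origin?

2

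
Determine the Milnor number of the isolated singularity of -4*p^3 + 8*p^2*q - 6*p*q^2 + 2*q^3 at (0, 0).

The Hessian of f at 0 has rank 0. Corank 2; j^3 = -2*(p - q)*(2*p^2 - 2*p*q + q^2) splits into three distinct lines over C (the quadratic factor has nonzero discriminant), so D_4.

4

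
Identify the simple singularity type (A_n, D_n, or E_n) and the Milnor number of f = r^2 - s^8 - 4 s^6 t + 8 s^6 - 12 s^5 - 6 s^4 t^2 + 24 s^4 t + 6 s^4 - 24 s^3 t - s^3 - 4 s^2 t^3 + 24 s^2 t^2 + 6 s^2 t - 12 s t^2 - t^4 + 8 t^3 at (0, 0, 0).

Type E6, Milnor number mu = 6.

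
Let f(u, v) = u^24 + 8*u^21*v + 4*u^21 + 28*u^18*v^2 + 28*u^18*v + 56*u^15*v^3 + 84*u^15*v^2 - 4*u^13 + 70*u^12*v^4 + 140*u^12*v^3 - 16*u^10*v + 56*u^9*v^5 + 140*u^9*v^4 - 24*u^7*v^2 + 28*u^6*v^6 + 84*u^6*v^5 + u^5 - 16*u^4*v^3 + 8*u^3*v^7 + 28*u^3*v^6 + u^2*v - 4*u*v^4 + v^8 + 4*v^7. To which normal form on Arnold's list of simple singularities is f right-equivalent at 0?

D_9

The Hessian of f at 0 has rank 0. Corank 2; j^3 = u^2*v has shape L^2 M (L != M), so D-series; mu = 9 gives D_9.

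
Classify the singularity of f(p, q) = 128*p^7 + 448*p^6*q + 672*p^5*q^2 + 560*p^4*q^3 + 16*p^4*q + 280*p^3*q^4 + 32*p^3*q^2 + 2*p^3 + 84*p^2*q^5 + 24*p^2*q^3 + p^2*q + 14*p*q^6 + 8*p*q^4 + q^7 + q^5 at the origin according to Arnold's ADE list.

D_6

The Hessian of f at 0 has rank 0. Corank 2; j^3 = p^2*(2*p + q) has shape L^2 M (L != M), so D-series; mu = 6 gives D_6.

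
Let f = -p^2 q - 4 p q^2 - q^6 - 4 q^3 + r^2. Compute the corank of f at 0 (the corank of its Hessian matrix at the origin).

2

Hessian at 0 has rank 1.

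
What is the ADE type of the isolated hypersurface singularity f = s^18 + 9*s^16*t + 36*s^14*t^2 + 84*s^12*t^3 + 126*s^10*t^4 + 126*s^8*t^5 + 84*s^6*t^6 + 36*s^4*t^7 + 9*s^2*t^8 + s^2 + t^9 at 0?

The Hessian of f at 0 has rank 1. Corank 1: A-series; mu = 8 gives A_8.

A8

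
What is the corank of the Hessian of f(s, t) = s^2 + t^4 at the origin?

1

The Hessian at 0 is [[2, 0], [0, 0]] of rank 1; hence corank 1.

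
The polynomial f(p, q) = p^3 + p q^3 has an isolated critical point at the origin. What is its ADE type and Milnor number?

The Hessian of f at 0 has rank 0. Corank 2; j^3 = p^3 is a perfect cube, so E-series; the 4-jet and mu = 7 give E_7.

Type E7, Milnor number mu = 7.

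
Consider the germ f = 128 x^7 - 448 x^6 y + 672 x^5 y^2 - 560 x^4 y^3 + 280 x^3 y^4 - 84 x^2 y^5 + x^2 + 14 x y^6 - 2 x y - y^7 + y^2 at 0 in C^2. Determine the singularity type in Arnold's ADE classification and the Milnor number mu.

Type A_{6}, Milnor number mu = 6.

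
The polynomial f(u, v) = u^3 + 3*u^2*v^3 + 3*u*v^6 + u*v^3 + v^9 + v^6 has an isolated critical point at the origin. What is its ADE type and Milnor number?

Type E_{7}, Milnor number mu = 7.

The Hessian of f at 0 is [[0, 0], [0, 0]] with rank 0, so corank 2. A Groebner basis of the Jacobian ideal J(f) in C{u,v} is {u^3, u*v^2, 3*u^2 + v^3}; counting standard monomials gives mu = 7. Corank 2; j^3 = u^3 is a perfect cube, so E-series; the 4-jet and mu = 7 give E_7.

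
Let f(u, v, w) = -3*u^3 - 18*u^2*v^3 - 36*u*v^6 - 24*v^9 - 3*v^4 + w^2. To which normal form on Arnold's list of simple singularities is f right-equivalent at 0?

E6

The Hessian of f at 0 has rank 1. Corank 2; j^3 = -3*u^3 is a perfect cube, so E-series; the 4-jet and mu = 6 give E_6.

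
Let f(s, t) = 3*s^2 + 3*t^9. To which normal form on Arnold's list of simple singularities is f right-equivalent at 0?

A_8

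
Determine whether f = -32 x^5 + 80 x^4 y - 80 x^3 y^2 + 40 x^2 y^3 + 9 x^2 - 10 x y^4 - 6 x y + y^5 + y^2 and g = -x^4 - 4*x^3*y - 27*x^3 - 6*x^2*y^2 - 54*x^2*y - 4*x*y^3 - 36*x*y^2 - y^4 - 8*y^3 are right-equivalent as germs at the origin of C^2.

No.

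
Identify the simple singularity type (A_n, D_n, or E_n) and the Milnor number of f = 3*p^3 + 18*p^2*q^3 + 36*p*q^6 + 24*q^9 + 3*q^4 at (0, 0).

The Hessian of f at 0 has rank 0. Corank 2; j^3 = 3*p^3 is a perfect cube, so E-series; the 4-jet and mu = 6 give E_6.

Type E6, Milnor number mu = 6.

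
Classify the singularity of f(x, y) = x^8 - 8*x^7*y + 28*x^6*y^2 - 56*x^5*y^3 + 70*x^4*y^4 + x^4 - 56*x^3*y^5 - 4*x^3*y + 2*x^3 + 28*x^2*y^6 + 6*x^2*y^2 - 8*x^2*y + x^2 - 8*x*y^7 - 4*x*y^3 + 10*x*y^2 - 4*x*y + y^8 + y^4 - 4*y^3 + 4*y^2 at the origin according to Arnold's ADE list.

A_7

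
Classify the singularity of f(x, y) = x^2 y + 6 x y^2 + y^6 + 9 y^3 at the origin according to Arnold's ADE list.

D_{7}

The Hessian of f at 0 has rank 0. Corank 2; j^3 = y*(x + 3*y)^2 has shape L^2 M (L != M), so D-series; mu = 7 gives D_7.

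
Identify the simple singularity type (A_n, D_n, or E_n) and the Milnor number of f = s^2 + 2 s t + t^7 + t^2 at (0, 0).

The Hessian of f at 0 has rank 1. Corank 1: A-series; mu = 6 gives A_6.

Type A_6, Milnor number mu = 6.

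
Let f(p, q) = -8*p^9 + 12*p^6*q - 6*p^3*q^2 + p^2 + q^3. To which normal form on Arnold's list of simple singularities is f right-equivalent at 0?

A2

The Hessian of f at 0 is [[2, 0], [0, 0]] with rank 1, so corank 1. A Groebner basis of the Jacobian ideal J(f) in C{p,q} is {q^2, p}; counting standard monomials gives mu = 2. Corank 1: A-series; mu = 2 gives A_2.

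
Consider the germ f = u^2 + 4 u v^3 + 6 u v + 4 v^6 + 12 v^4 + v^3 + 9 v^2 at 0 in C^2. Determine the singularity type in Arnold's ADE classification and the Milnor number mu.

The Hessian of f at 0 is [[2, 6], [6, 18]] with rank 1, so corank 1. A Groebner basis of the Jacobian ideal J(f) in C{u,v} is {v^2, u + 3*v}; counting standard monomials gives mu = 2. Corank 1: A-series; mu = 2 gives A_2.

Type A2, Milnor number mu = 2.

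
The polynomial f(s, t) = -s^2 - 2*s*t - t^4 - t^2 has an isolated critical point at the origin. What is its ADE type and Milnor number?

The Hessian of f at 0 has rank 1. Corank 1: A-series; mu = 3 gives A_3.

Type A3, Milnor number mu = 3.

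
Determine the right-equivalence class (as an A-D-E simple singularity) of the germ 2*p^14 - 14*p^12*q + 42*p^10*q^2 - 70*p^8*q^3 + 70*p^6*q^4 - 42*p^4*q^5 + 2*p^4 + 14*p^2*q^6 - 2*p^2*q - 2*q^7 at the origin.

The Hessian of f at 0 is [[0, 0], [0, 0]] with rank 0, so corank 2. A Groebner basis of the Jacobian ideal J(f) in C{p,q} is {p^2/7 + q^6, p^3, p*q}; counting standard monomials gives mu = 8. Corank 2; j^3 = -2*p^2*q has shape L^2 M (L != M), so D-series; mu = 8 gives D_8.

D8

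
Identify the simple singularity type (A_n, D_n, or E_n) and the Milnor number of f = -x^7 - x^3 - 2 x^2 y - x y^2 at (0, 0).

Type D_8, Milnor number mu = 8.

The Hessian of f at 0 is [[0, 0], [0, 0]] with rank 0, so corank 2. A Groebner basis of the Jacobian ideal J(f) in C{x,y} is {x*y/7 + y^6 + y^2/7, x*y^2 + y^3, x^2 + x*y}; counting standard monomials gives mu = 8. Corank 2; j^3 = -x*(x + y)^2 has shape L^2 M (L != M), so D-series; mu = 8 gives D_8.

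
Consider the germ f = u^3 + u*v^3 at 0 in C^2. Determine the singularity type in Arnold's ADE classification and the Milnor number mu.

The Hessian of f at 0 has rank 0. Corank 2; j^3 = u^3 is a perfect cube, so E-series; the 4-jet and mu = 7 give E_7.

Type E7, Milnor number mu = 7.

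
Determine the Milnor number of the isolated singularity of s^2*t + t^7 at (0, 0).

8

The Hessian of f at 0 has rank 0. Corank 2; j^3 = s^2*t has shape L^2 M (L != M), so D-series; mu = 8 gives D_8.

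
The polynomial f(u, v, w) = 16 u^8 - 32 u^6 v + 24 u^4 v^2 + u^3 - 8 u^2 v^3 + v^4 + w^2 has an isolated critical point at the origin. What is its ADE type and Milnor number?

Type E6, Milnor number mu = 6.

The Hessian of f at 0 has rank 1. Corank 2; j^3 = u^3 is a perfect cube, so E-series; the 4-jet and mu = 6 give E_6.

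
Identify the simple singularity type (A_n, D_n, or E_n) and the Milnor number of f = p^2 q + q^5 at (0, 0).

The Hessian of f at 0 is [[0, 0], [0, 0]] with rank 0, so corank 2. A Groebner basis of the Jacobian ideal J(f) in C{p,q} is {p^2/5 + q^4, p^3, p*q}; counting standard monomials gives mu = 6. Corank 2; j^3 = p^2*q has shape L^2 M (L != M), so D-series; mu = 6 gives D_6.

Type D_6, Milnor number mu = 6.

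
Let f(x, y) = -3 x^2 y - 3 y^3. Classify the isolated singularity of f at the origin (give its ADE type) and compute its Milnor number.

Type D4, Milnor number mu = 4.

The Hessian of f at 0 has rank 0. Corank 2; j^3 = -3*y*(x^2 + y^2) splits into three distinct lines over C (the quadratic factor has nonzero discriminant), so D_4.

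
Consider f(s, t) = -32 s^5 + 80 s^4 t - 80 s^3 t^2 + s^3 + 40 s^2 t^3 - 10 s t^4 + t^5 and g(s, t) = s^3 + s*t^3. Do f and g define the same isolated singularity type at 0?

No.

The Hessian of f at 0 is [[0, 0], [0, 0]] with rank 0, so corank 2. A Groebner basis of the Jacobian ideal J(f) in C{s,t} is {t^5, s*t^3 - t^4/8, s^2}; counting standard monomials gives mu = 8. Corank 2; j^3 = s^3 is a perfect cube, so E-series; the 5-jet and mu = 8 give E_8. The Hessian of g at 0 is [[0, 0], [0, 0]] with rank 0, so corank 2. A Groebner basis of the Jacobian ideal J(g) in C{s,t} is {s^3, s*t^2, 3*s^2 + t^3}; counting standard monomials gives mu = 7. Corank 2; j^3 = s^3 is a perfect cube, so E-series; the 4-jet and mu = 7 give E_7. f is E_8 but g is E_7, hence not right-equivalent.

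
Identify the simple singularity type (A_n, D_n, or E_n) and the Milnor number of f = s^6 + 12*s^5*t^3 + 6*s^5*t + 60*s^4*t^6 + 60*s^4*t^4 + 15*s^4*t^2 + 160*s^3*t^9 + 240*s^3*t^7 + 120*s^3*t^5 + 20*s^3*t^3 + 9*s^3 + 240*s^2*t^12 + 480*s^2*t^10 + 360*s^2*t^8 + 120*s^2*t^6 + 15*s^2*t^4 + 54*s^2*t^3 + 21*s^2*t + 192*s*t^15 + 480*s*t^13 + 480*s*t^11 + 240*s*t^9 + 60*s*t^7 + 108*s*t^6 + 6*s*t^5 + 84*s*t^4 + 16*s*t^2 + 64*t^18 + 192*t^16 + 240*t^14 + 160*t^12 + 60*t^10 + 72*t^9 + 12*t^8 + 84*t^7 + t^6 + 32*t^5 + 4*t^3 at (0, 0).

Type D_7, Milnor number mu = 7.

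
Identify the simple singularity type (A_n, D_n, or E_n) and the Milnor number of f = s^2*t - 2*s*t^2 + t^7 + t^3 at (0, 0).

Type D_{8}, Milnor number mu = 8.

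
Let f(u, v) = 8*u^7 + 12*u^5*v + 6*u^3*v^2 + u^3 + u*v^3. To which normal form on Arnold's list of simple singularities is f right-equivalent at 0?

The Hessian of f at 0 is [[0, 0], [0, 0]] with rank 0, so corank 2. A Groebner basis of the Jacobian ideal J(f) in C{u,v} is {u^3, u*v^2, 3*u^2 + v^3}; counting standard monomials gives mu = 7. Corank 2; j^3 = u^3 is a perfect cube, so E-series; the 4-jet and mu = 7 give E_7.

E_7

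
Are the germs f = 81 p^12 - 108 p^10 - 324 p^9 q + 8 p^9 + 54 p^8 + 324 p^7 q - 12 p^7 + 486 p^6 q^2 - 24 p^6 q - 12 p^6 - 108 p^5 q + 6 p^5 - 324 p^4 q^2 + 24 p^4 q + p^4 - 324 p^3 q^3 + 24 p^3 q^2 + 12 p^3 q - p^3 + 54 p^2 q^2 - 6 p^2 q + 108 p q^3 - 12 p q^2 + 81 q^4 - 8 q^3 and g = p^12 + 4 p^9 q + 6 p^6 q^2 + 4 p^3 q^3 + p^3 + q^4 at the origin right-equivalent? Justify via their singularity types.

Yes.

The Hessian of f at 0 is [[0, 0], [0, 0]] with rank 0, so corank 2. A Groebner basis of the Jacobian ideal J(f) in C{p,q} is {q^4, p*q^2 + 7*q^3/3, p^2 + 4*p*q + 4*q^2}; counting standard monomials gives mu = 6. Corank 2; j^3 = -(p + 2*q)^3 is a perfect cube, so E-series; the 4-jet and mu = 6 give E_6. The Hessian of g at 0 is [[0, 0], [0, 0]] with rank 0, so corank 2. A Groebner basis of the Jacobian ideal J(g) in C{p,q} is {q^3, p^2}; counting standard monomials gives mu = 6. Corank 2; j^3 = p^3 is a perfect cube, so E-series; the 4-jet and mu = 6 give E_6. Both have type E_6, hence right-equivalent.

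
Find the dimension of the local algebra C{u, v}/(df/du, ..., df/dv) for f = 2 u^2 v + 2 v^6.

The Hessian of f at 0 is [[0, 0], [0, 0]] with rank 0, so corank 2. A Groebner basis of the Jacobian ideal J(f) in C{u,v} is {u^2/6 + v^5, u^3, u*v}; counting standard monomials gives mu = 7. Corank 2; j^3 = 2*u^2*v has shape L^2 M (L != M), so D-series; mu = 7 gives D_7.

7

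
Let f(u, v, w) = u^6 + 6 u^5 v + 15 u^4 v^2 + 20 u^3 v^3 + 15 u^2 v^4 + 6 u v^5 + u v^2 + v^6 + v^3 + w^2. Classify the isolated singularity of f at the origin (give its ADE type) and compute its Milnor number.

Type D_7, Milnor number mu = 7.

The Hessian of f at 0 is [[0, 0, 0], [0, 0, 0], [0, 0, 2]] with rank 1, so corank 2. A Groebner basis of the Jacobian ideal J(f) in C{u,v,w} is {u^5 + v^2/6, v^3, u*v + v^2, w}; counting standard monomials gives mu = 7. Corank 2; j^3 = v^2*(u + v) has shape L^2 M (L != M), so D-series; mu = 7 gives D_7.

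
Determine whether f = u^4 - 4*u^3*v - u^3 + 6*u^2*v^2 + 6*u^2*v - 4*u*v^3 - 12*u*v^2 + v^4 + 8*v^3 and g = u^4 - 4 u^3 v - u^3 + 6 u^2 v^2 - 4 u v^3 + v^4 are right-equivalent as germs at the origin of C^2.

Yes.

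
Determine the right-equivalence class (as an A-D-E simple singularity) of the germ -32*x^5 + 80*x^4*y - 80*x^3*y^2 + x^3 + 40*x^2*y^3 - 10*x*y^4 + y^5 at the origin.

E_{8}

The Hessian of f at 0 has rank 0. Corank 2; j^3 = x^3 is a perfect cube, so E-series; the 5-jet and mu = 8 give E_8.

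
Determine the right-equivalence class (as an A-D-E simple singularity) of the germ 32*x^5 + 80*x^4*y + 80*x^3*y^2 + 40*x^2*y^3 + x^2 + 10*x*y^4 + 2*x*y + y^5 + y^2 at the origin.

The Hessian of f at 0 has rank 1. Corank 1: A-series; mu = 4 gives A_4.

A_{4}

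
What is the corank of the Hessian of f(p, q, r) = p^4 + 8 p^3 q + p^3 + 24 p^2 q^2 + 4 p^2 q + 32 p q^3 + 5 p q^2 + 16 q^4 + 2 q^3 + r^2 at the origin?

Hessian at 0 has rank 1.

2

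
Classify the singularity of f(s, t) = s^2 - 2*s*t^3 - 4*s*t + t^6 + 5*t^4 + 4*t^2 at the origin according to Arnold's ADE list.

The Hessian of f at 0 is [[2, -4], [-4, 8]] with rank 1, so corank 1. A Groebner basis of the Jacobian ideal J(f) in C{s,t} is {t^3, s - 2*t}; counting standard monomials gives mu = 3. Corank 1: A-series; mu = 3 gives A_3.

A_3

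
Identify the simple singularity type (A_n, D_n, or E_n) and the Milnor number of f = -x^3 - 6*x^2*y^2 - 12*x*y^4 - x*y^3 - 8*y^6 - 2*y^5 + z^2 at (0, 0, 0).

Type E_7, Milnor number mu = 7.

The Hessian of f at 0 has rank 1. Corank 2; j^3 = -x^3 is a perfect cube, so E-series; the 4-jet and mu = 7 give E_7.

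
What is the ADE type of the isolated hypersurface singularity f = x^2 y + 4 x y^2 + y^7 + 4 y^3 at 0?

The Hessian of f at 0 has rank 0. Corank 2; j^3 = y*(x + 2*y)^2 has shape L^2 M (L != M), so D-series; mu = 8 gives D_8.

D8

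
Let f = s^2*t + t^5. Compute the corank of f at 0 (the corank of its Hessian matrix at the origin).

2

The Hessian at 0 is [[0, 0], [0, 0]] of rank 0; hence corank 2.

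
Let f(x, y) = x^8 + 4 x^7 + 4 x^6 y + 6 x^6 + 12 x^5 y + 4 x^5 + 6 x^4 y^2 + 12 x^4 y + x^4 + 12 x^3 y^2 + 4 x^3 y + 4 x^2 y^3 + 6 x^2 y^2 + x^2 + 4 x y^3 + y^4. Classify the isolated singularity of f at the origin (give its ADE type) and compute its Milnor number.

Type A_3, Milnor number mu = 3.

The Hessian of f at 0 is [[2, 0], [0, 0]] with rank 1, so corank 1. A Groebner basis of the Jacobian ideal J(f) in C{x,y} is {y^3, x}; counting standard monomials gives mu = 3. Corank 1: A-series; mu = 3 gives A_3.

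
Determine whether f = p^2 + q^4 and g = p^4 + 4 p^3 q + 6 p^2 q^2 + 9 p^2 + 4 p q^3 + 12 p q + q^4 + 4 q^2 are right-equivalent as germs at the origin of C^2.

The Hessian of f at 0 is [[2, 0], [0, 0]] with rank 1, so corank 1. A Groebner basis of the Jacobian ideal J(f) in C{p,q} is {q^3, p}; counting standard monomials gives mu = 3. Corank 1: A-series; mu = 3 gives A_3. The Hessian of g at 0 is [[18, 12], [12, 8]] with rank 1, so corank 1. A Groebner basis of the Jacobian ideal J(g) in C{p,q} is {q^3, p + 2*q/3}; counting standard monomials gives mu = 3. Corank 1: A-series; mu = 3 gives A_3. Both have type A_3, hence right-equivalent.

Yes.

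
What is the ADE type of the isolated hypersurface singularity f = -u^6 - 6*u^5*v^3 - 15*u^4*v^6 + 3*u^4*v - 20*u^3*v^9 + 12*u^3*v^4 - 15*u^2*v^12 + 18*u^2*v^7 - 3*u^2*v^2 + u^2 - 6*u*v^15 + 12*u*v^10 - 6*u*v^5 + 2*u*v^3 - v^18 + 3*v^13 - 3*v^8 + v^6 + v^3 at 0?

A_{2}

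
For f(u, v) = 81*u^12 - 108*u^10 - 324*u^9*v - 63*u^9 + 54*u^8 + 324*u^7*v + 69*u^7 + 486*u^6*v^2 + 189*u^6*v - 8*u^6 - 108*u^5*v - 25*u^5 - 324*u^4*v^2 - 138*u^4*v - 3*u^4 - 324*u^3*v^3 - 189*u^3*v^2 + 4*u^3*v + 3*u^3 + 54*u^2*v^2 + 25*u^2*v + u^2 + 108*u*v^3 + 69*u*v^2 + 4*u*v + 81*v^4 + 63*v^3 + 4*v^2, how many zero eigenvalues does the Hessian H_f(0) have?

1

Hessian at 0 has rank 1.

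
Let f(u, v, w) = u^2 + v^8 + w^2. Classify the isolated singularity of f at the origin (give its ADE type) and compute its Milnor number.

Type A_{7}, Milnor number mu = 7.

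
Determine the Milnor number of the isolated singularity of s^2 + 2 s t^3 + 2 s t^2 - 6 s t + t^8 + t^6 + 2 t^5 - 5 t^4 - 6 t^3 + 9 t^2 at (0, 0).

7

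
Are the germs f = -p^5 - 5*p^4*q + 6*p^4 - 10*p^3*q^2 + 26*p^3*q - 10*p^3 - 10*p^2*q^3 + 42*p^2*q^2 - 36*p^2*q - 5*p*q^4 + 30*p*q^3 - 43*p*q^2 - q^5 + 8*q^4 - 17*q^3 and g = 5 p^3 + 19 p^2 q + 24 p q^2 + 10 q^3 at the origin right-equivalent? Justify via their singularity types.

Yes.

The Hessian of f at 0 is [[0, 0], [0, 0]] with rank 0, so corank 2. A Groebner basis of the Jacobian ideal J(f) in C{p,q} is {q^3, p^2 - 13*q^2/6, p*q + 3*q^2/2}; counting standard monomials gives mu = 4. Corank 2; j^3 = -(p + q)*(10*p^2 + 26*p*q + 17*q^2) splits into three distinct lines over C (the quadratic factor has nonzero discriminant), so D_4. The Hessian of g at 0 is [[0, 0], [0, 0]] with rank 0, so corank 2. A Groebner basis of the Jacobian ideal J(g) in C{p,q} is {q^3, p^2 - 6*q^2, p*q + 3*q^2}; counting standard monomials gives mu = 4. Corank 2; j^3 = (p + q)*(5*p^2 + 14*p*q + 10*q^2) splits into three distinct lines over C (the quadratic factor has nonzero discriminant), so D_4. Both have type D_4, hence right-equivalent.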